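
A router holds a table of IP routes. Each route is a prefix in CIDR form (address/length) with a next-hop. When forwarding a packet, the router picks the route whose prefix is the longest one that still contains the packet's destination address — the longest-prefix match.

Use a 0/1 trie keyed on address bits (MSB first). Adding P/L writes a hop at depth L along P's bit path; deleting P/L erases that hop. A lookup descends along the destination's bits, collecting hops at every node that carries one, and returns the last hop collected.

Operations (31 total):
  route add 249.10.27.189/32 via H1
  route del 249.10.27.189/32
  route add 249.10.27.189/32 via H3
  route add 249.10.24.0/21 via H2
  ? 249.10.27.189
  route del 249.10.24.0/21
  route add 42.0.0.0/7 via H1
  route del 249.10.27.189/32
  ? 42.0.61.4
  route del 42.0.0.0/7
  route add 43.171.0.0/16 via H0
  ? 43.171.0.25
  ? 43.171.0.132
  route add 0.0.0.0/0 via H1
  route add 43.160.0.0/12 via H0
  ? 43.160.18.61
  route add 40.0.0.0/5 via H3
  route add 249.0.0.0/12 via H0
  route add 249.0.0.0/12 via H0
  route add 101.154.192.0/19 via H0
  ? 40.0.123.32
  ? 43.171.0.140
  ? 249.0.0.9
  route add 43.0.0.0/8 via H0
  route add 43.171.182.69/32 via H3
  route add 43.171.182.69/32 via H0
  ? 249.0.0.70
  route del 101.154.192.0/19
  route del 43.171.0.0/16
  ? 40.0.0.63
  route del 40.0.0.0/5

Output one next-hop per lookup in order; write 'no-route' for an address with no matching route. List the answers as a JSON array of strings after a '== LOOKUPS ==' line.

Process each operation:
  add 249.10.27.189/32 -> H1 at depth 32
  del 249.10.27.189/32 (clear depth 32)
  add 249.10.27.189/32 -> H3 at depth 32
  add 249.10.24.0/21 -> H2 at depth 21
  Q 249.10.27.189: descend 11111001000010100001101110111101 ; hops seen [H2,H3] ; pick H3
  del 249.10.24.0/21 (clear depth 21)
  add 42.0.0.0/7 -> H1 at depth 7
  del 249.10.27.189/32 (clear depth 32)
  Q 42.0.61.4: descend 0010101 ; hops seen [H1] ; pick H1
  del 42.0.0.0/7 (clear depth 7)
  add 43.171.0.0/16 -> H0 at depth 16
  Q 43.171.0.25: descend 0010101110101011 ; hops seen [H0] ; pick H0
  Q 43.171.0.132: descend 0010101110101011 ; hops seen [H0] ; pick H0
  add 0.0.0.0/0 -> H1 at depth 0
  add 43.160.0.0/12 -> H0 at depth 12
  Q 43.160.18.61: descend 001010111010 ; hops seen [H1,H0] ; pick H0
  add 40.0.0.0/5 -> H3 at depth 5
  add 249.0.0.0/12 -> H0 at depth 12
  add 249.0.0.0/12 -> H0 at depth 12
  add 101.154.192.0/19 -> H0 at depth 19
  Q 40.0.123.32: descend 001010 ; hops seen [H1,H3] ; pick H3
  Q 43.171.0.140: descend 0010101110101011 ; hops seen [H1,H3,H0,H0] ; pick H0
  Q 249.0.0.9: descend 111110010000 ; hops seen [H1,H0] ; pick H0
  add 43.0.0.0/8 -> H0 at depth 8
  add 43.171.182.69/32 -> H3 at depth 32
  add 43.171.182.69/32 -> H0 at depth 32
  Q 249.0.0.70: descend 111110010000 ; hops seen [H1,H0] ; pick H0
  del 101.154.192.0/19 (clear depth 19)
  del 43.171.0.0/16 (clear depth 16)
  Q 40.0.0.63: descend 001010 ; hops seen [H1,H3] ; pick H3
  del 40.0.0.0/5 (clear depth 5)

== LOOKUPS ==
["H3","H1","H0","H0","H0","H3","H0","H0","H0","H3"]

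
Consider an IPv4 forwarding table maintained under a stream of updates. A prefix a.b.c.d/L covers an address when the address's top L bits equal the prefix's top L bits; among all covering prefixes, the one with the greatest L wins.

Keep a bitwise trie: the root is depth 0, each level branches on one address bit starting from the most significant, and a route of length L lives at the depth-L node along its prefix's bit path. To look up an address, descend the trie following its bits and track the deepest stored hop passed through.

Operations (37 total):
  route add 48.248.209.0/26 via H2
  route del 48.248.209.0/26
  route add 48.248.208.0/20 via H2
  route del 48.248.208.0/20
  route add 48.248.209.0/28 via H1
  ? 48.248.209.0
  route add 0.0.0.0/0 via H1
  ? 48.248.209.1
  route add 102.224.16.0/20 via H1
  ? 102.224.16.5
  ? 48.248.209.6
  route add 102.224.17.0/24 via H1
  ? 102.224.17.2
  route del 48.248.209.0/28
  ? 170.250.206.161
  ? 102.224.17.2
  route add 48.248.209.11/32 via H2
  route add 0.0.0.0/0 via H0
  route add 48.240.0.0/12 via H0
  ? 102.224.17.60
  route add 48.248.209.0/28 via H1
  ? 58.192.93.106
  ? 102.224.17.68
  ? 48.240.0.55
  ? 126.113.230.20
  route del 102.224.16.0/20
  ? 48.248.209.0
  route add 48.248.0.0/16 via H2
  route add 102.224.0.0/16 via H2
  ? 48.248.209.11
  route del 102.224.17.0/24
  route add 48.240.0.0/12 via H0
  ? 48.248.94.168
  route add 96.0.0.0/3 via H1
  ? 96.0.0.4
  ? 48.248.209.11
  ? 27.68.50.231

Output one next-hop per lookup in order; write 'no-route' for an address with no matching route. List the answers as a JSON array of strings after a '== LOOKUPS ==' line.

Apply in order:
  + 48.248.209.0/26 (H2) depth=26
  del 48.248.209.0/26 (clear depth 26)
  + 48.248.208.0/20 (H2) depth=20
  del 48.248.208.0/20 (clear depth 20)
  + 48.248.209.0/28 (H1) depth=28
  ? 48.248.209.0  path d0:-→d1:-→d2:-→d3:-→d4:-→d5:-→d6:-→d7:-→d8:-→d9:-→d10:-→d11:-→d12:-→d13:-→d14:-→d15:-→d16:-→d17:-→d18:-→d19:-→d20:-→d21:-→d22:-→d23:-→d24:-→d25:-→d26:-→d27:-→d28:H1  best=H1
  + 0.0.0.0/0 (H1) depth=0
  ? 48.248.209.1  path d0:H1→d1:-→d2:-→d3:-→d4:-→d5:-→d6:-→d7:-→d8:-→d9:-→d10:-→d11:-→d12:-→d13:-→d14:-→d15:-→d16:-→d17:-→d18:-→d19:-→d20:-→d21:-→d22:-→d23:-→d24:-→d25:-→d26:-→d27:-→d28:H1  best=H1
  + 102.224.16.0/20 (H1) depth=20
  ? 102.224.16.5  path d0:H1→d1:-→d2:-→d3:-→d4:-→d5:-→d6:-→d7:-→d8:-→d9:-→d10:-→d11:-→d12:-→d13:-→d14:-→d15:-→d16:-→d17:-→d18:-→d19:-→d20:H1  best=H1
  ? 48.248.209.6  path d0:H1→d1:-→d2:-→d3:-→d4:-→d5:-→d6:-→d7:-→d8:-→d9:-→d10:-→d11:-→d12:-→d13:-→d14:-→d15:-→d16:-→d17:-→d18:-→d19:-→d20:-→d21:-→d22:-→d23:-→d24:-→d25:-→d26:-→d27:-→d28:H1  best=H1
  + 102.224.17.0/24 (H1) depth=24
  ? 102.224.17.2  path d0:H1→d1:-→d2:-→d3:-→d4:-→d5:-→d6:-→d7:-→d8:-→d9:-→d10:-→d11:-→d12:-→d13:-→d14:-→d15:-→d16:-→d17:-→d18:-→d19:-→d20:H1→d21:-→d22:-→d23:-→d24:H1  best=H1
  del 48.248.209.0/28 (clear depth 28)
  ? 170.250.206.161  path d0:H1  best=H1
  ? 102.224.17.2  path d0:H1→d1:-→d2:-→d3:-→d4:-→d5:-→d6:-→d7:-→d8:-→d9:-→d10:-→d11:-→d12:-→d13:-→d14:-→d15:-→d16:-→d17:-→d18:-→d19:-→d20:H1→d21:-→d22:-→d23:-→d24:H1  best=H1
  + 48.248.209.11/32 (H2) depth=32
  + 0.0.0.0/0 (H0) depth=0
  + 48.240.0.0/12 (H0) depth=12
  ? 102.224.17.60  path d0:H0→d1:-→d2:-→d3:-→d4:-→d5:-→d6:-→d7:-→d8:-→d9:-→d10:-→d11:-→d12:-→d13:-→d14:-→d15:-→d16:-→d17:-→d18:-→d19:-→d20:H1→d21:-→d22:-→d23:-→d24:H1  best=H1
  + 48.248.209.0/28 (H1) depth=28
  ? 58.192.93.106  path d0:H0→d1:-→d2:-→d3:-→d4:-  best=H0
  ? 102.224.17.68  path d0:H0→d1:-→d2:-→d3:-→d4:-→d5:-→d6:-→d7:-→d8:-→d9:-→d10:-→d11:-→d12:-→d13:-→d14:-→d15:-→d16:-→d17:-→d18:-→d19:-→d20:H1→d21:-→d22:-→d23:-→d24:H1  best=H1
  ? 48.240.0.55  path d0:H0→d1:-→d2:-→d3:-→d4:-→d5:-→d6:-→d7:-→d8:-→d9:-→d10:-→d11:-→d12:H0  best=H0
  ? 126.113.230.20  path d0:H0→d1:-→d2:-→d3:-  best=H0
  del 102.224.16.0/20 (clear depth 20)
  ? 48.248.209.0  path d0:H0→d1:-→d2:-→d3:-→d4:-→d5:-→d6:-→d7:-→d8:-→d9:-→d10:-→d11:-→d12:H0→d13:-→d14:-→d15:-→d16:-→d17:-→d18:-→d19:-→d20:-→d21:-→d22:-→d23:-→d24:-→d25:-→d26:-→d27:-→d28:H1  best=H1
  + 48.248.0.0/16 (H2) depth=16
  + 102.224.0.0/16 (H2) depth=16
  ? 48.248.209.11  path d0:H0→d1:-→d2:-→d3:-→d4:-→d5:-→d6:-→d7:-→d8:-→d9:-→d10:-→d11:-→d12:H0→d13:-→d14:-→d15:-→d16:H2→d17:-→d18:-→d19:-→d20:-→d21:-→d22:-→d23:-→d24:-→d25:-→d26:-→d27:-→d28:H1→d29:-→d30:-→d31:-→d32:H2  best=H2
  del 102.224.17.0/24 (clear depth 24)
  + 48.240.0.0/12 (H0) depth=12
  ? 48.248.94.168  path d0:H0→d1:-→d2:-→d3:-→d4:-→d5:-→d6:-→d7:-→d8:-→d9:-→d10:-→d11:-→d12:H0→d13:-→d14:-→d15:-→d16:H2  best=H2
  + 96.0.0.0/3 (H1) depth=3
  ? 96.0.0.4  path d0:H0→d1:-→d2:-→d3:H1→d4:-→d5:-  best=H1
  ? 48.248.209.11  path d0:H0→d1:-→d2:-→d3:-→d4:-→d5:-→d6:-→d7:-→d8:-→d9:-→d10:-→d11:-→d12:H0→d13:-→d14:-→d15:-→d16:H2→d17:-→d18:-→d19:-→d20:-→d21:-→d22:-→d23:-→d24:-→d25:-→d26:-→d27:-→d28:H1→d29:-→d30:-→d31:-→d32:H2  best=H2
  ? 27.68.50.231  path d0:H0→d1:-→d2:-  best=H0

== LOOKUPS ==
["H1","H1","H1","H1","H1","H1","H1","H1","H0","H1","H0","H0","H1","H2","H2","H1","H2","H0"]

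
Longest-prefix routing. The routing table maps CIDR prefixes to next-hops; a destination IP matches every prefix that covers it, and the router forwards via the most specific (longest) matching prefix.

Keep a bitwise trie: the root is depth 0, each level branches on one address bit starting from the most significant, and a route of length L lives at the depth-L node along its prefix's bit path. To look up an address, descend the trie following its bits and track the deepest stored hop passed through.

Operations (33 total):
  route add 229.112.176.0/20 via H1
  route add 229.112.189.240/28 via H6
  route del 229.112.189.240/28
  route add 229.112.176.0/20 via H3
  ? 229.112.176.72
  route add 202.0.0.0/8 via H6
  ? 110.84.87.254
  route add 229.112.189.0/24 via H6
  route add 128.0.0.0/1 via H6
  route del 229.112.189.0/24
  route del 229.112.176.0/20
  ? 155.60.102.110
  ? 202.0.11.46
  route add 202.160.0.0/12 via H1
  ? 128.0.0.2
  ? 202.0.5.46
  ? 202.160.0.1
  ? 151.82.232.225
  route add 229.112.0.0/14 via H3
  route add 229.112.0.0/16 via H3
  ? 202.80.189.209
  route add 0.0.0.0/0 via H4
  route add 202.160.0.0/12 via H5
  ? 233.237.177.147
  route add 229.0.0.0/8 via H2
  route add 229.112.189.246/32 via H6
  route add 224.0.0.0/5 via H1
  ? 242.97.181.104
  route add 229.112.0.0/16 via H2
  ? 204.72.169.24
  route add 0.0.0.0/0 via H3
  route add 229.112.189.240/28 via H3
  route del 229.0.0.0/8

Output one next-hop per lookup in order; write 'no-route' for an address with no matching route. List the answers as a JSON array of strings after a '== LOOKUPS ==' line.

Apply in order:
  + 229.112.176.0/20 (H1) depth=20
  + 229.112.189.240/28 (H6) depth=28
  del 229.112.189.240/28 (clear depth 28)
  + 229.112.176.0/20 (H3) depth=20
  ? 229.112.176.72  path d0:-→d1:-→d2:-→d3:-→d4:-→d5:-→d6:-→d7:-→d8:-→d9:-→d10:-→d11:-→d12:-→d13:-→d14:-→d15:-→d16:-→d17:-→d18:-→d19:-→d20:H3  best=H3
  + 202.0.0.0/8 (H6) depth=8
  ? 110.84.87.254  path d0:-  best=no-route
  + 229.112.189.0/24 (H6) depth=24
  + 128.0.0.0/1 (H6) depth=1
  del 229.112.189.0/24 (clear depth 24)
  del 229.112.176.0/20 (clear depth 20)
  ? 155.60.102.110  path d0:-→d1:H6  best=H6
  ? 202.0.11.46  path d0:-→d1:H6→d2:-→d3:-→d4:-→d5:-→d6:-→d7:-→d8:H6  best=H6
  + 202.160.0.0/12 (H1) depth=12
  ? 128.0.0.2  path d0:-→d1:H6  best=H6
  ? 202.0.5.46  path d0:-→d1:H6→d2:-→d3:-→d4:-→d5:-→d6:-→d7:-→d8:H6  best=H6
  ? 202.160.0.1  path d0:-→d1:H6→d2:-→d3:-→d4:-→d5:-→d6:-→d7:-→d8:H6→d9:-→d10:-→d11:-→d12:H1  best=H1
  ? 151.82.232.225  path d0:-→d1:H6  best=H6
  + 229.112.0.0/14 (H3) depth=14
  + 229.112.0.0/16 (H3) depth=16
  ? 202.80.189.209  path d0:-→d1:H6→d2:-→d3:-→d4:-→d5:-→d6:-→d7:-→d8:H6  best=H6
  + 0.0.0.0/0 (H4) depth=0
  + 202.160.0.0/12 (H5) depth=12
  ? 233.237.177.147  path d0:H4→d1:H6→d2:-→d3:-→d4:-  best=H6
  + 229.0.0.0/8 (H2) depth=8
  + 229.112.189.246/32 (H6) depth=32
  + 224.0.0.0/5 (H1) depth=5
  ? 242.97.181.104  path d0:H4→d1:H6→d2:-→d3:-  best=H6
  + 229.112.0.0/16 (H2) depth=16
  ? 204.72.169.24  path d0:H4→d1:H6→d2:-→d3:-→d4:-→d5:-  best=H6
  + 0.0.0.0/0 (H3) depth=0
  + 229.112.189.240/28 (H3) depth=28
  del 229.0.0.0/8 (clear depth 8)

== LOOKUPS ==
["H3","no-route","H6","H6","H6","H6","H1","H6","H6","H6","H6","H6"]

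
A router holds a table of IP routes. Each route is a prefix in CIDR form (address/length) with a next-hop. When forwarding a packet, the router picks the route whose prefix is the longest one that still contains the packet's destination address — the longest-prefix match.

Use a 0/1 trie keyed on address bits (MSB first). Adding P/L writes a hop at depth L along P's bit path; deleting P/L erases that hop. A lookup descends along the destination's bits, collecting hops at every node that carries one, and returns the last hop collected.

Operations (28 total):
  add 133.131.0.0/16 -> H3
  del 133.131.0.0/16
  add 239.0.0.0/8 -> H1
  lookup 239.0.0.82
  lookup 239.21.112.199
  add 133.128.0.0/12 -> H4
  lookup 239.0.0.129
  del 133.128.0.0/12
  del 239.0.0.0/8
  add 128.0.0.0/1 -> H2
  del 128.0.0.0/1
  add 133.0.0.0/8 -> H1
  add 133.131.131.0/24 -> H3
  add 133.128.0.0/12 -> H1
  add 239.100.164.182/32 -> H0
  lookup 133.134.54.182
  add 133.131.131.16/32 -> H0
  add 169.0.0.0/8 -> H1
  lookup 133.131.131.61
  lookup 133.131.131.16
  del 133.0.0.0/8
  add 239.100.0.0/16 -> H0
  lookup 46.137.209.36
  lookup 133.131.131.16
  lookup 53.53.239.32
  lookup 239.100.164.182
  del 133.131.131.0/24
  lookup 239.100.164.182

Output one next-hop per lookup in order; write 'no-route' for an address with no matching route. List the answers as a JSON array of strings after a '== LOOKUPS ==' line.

Apply in order:
  + 133.131.0.0/16 (H3) depth=16
  del 133.131.0.0/16 (clear depth 16)
  + 239.0.0.0/8 (H1) depth=8
  lookup 239.0.0.82: bits 11101111 walk d0:-→d1:-→d2:-→d3:-→d4:-→d5:-→d6:-→d7:-→d8:H1 -> H1
  lookup 239.21.112.199: bits 11101111 walk d0:-→d1:-→d2:-→d3:-→d4:-→d5:-→d6:-→d7:-→d8:H1 -> H1
  + 133.128.0.0/12 (H4) depth=12
  lookup 239.0.0.129: bits 11101111 walk d0:-→d1:-→d2:-→d3:-→d4:-→d5:-→d6:-→d7:-→d8:H1 -> H1
  del 133.128.0.0/12 (clear depth 12)
  del 239.0.0.0/8 (clear depth 8)
  + 128.0.0.0/1 (H2) depth=1
  del 128.0.0.0/1 (clear depth 1)
  + 133.0.0.0/8 (H1) depth=8
  + 133.131.131.0/24 (H3) depth=24
  + 133.128.0.0/12 (H1) depth=12
  + 239.100.164.182/32 (H0) depth=32
  lookup 133.134.54.182: bits 1000010110000 walk d0:-→d1:-→d2:-→d3:-→d4:-→d5:-→d6:-→d7:-→d8:H1→d9:-→d10:-→d11:-→d12:H1→d13:- -> H1
  + 133.131.131.16/32 (H0) depth=32
  + 169.0.0.0/8 (H1) depth=8
  lookup 133.131.131.61: bits 10000101100000111000001100 walk d0:-→d1:-→d2:-→d3:-→d4:-→d5:-→d6:-→d7:-→d8:H1→d9:-→d10:-→d11:-→d12:H1→d13:-→d14:-→d15:-→d16:-→d17:-→d18:-→d19:-→d20:-→d21:-→d22:-→d23:-→d24:H3→d25:-→d26:- -> H3
  lookup 133.131.131.16: bits 10000101100000111000001100010000 walk d0:-→d1:-→d2:-→d3:-→d4:-→d5:-→d6:-→d7:-→d8:H1→d9:-→d10:-→d11:-→d12:H1→d13:-→d14:-→d15:-→d16:-→d17:-→d18:-→d19:-→d20:-→d21:-→d22:-→d23:-→d24:H3→d25:-→d26:-→d27:-→d28:-→d29:-→d30:-→d31:-→d32:H0 -> H0
  del 133.0.0.0/8 (clear depth 8)
  + 239.100.0.0/16 (H0) depth=16
  lookup 46.137.209.36: bits ε walk d0:- -> no-route
  lookup 133.131.131.16: bits 10000101100000111000001100010000 walk d0:-→d1:-→d2:-→d3:-→d4:-→d5:-→d6:-→d7:-→d8:-→d9:-→d10:-→d11:-→d12:H1→d13:-→d14:-→d15:-→d16:-→d17:-→d18:-→d19:-→d20:-→d21:-→d22:-→d23:-→d24:H3→d25:-→d26:-→d27:-→d28:-→d29:-→d30:-→d31:-→d32:H0 -> H0
  lookup 53.53.239.32: bits ε walk d0:- -> no-route
  lookup 239.100.164.182: bits 11101111011001001010010010110110 walk d0:-→d1:-→d2:-→d3:-→d4:-→d5:-→d6:-→d7:-→d8:-→d9:-→d10:-→d11:-→d12:-→d13:-→d14:-→d15:-→d16:H0→d17:-→d18:-→d19:-→d20:-→d21:-→d22:-→d23:-→d24:-→d25:-→d26:-→d27:-→d28:-→d29:-→d30:-→d31:-→d32:H0 -> H0
  del 133.131.131.0/24 (clear depth 24)
  lookup 239.100.164.182: bits 11101111011001001010010010110110 walk d0:-→d1:-→d2:-→d3:-→d4:-→d5:-→d6:-→d7:-→d8:-→d9:-→d10:-→d11:-→d12:-→d13:-→d14:-→d15:-→d16:H0→d17:-→d18:-→d19:-→d20:-→d21:-→d22:-→d23:-→d24:-→d25:-→d26:-→d27:-→d28:-→d29:-→d30:-→d31:-→d32:H0 -> H0

== LOOKUPS ==
["H1","H1","H1","H1","H3","H0","no-route","H0","no-route","H0","H0"]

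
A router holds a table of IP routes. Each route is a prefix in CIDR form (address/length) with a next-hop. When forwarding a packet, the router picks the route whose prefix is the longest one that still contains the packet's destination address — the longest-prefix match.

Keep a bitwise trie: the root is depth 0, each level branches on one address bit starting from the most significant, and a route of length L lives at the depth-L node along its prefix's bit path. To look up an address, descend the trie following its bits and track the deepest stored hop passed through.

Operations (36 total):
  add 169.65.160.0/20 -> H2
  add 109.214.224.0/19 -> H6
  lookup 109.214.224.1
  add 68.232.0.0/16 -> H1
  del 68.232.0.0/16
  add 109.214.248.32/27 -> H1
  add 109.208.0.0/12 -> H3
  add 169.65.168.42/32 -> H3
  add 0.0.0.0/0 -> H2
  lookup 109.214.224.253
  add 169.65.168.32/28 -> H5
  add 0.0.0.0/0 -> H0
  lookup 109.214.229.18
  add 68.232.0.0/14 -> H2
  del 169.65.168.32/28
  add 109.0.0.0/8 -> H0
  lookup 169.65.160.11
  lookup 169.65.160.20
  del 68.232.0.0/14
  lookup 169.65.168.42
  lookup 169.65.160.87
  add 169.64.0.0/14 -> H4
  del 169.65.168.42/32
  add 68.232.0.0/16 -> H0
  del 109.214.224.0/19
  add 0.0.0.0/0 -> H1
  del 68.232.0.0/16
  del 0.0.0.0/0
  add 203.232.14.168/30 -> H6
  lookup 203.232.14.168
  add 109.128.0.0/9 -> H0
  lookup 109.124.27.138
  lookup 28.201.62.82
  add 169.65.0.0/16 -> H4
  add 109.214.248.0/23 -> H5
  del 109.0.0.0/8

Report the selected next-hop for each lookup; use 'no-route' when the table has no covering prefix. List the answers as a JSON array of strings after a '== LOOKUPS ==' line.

Trace:
  + 169.65.160.0/20 (H2) depth=20
  + 109.214.224.0/19 (H6) depth=19
  lookup 109.214.224.1: bits 0110110111010110111 walk d0:-→d1:-→d2:-→d3:-→d4:-→d5:-→d6:-→d7:-→d8:-→d9:-→d10:-→d11:-→d12:-→d13:-→d14:-→d15:-→d16:-→d17:-→d18:-→d19:H6 -> H6
  + 68.232.0.0/16 (H1) depth=16
  - 68.232.0.0/16 clear@16
  + 109.214.248.32/27 (H1) depth=27
  + 109.208.0.0/12 (H3) depth=12
  + 169.65.168.42/32 (H3) depth=32
  + 0.0.0.0/0 (H2) depth=0
  lookup 109.214.224.253: bits 0110110111010110111 walk d0:H2→d1:-→d2:-→d3:-→d4:-→d5:-→d6:-→d7:-→d8:-→d9:-→d10:-→d11:-→d12:H3→d13:-→d14:-→d15:-→d16:-→d17:-→d18:-→d19:H6 -> H6
  + 169.65.168.32/28 (H5) depth=28
  + 0.0.0.0/0 (H0) depth=0
  lookup 109.214.229.18: bits 0110110111010110111 walk d0:H0→d1:-→d2:-→d3:-→d4:-→d5:-→d6:-→d7:-→d8:-→d9:-→d10:-→d11:-→d12:H3→d13:-→d14:-→d15:-→d16:-→d17:-→d18:-→d19:H6 -> H6
  + 68.232.0.0/14 (H2) depth=14
  - 169.65.168.32/28 clear@28
  + 109.0.0.0/8 (H0) depth=8
  lookup 169.65.160.11: bits 10101001010000011010 walk d0:H0→d1:-→d2:-→d3:-→d4:-→d5:-→d6:-→d7:-→d8:-→d9:-→d10:-→d11:-→d12:-→d13:-→d14:-→d15:-→d16:-→d17:-→d18:-→d19:-→d20:H2 -> H2
  lookup 169.65.160.20: bits 10101001010000011010 walk d0:H0→d1:-→d2:-→d3:-→d4:-→d5:-→d6:-→d7:-→d8:-→d9:-→d10:-→d11:-→d12:-→d13:-→d14:-→d15:-→d16:-→d17:-→d18:-→d19:-→d20:H2 -> H2
  - 68.232.0.0/14 clear@14
  lookup 169.65.168.42: bits 10101001010000011010100000101010 walk d0:H0→d1:-→d2:-→d3:-→d4:-→d5:-→d6:-→d7:-→d8:-→d9:-→d10:-→d11:-→d12:-→d13:-→d14:-→d15:-→d16:-→d17:-→d18:-→d19:-→d20:H2→d21:-→d22:-→d23:-→d24:-→d25:-→d26:-→d27:-→d28:-→d29:-→d30:-→d31:-→d32:H3 -> H3
  lookup 169.65.160.87: bits 10101001010000011010 walk d0:H0→d1:-→d2:-→d3:-→d4:-→d5:-→d6:-→d7:-→d8:-→d9:-→d10:-→d11:-→d12:-→d13:-→d14:-→d15:-→d16:-→d17:-→d18:-→d19:-→d20:H2 -> H2
  + 169.64.0.0/14 (H4) depth=14
  - 169.65.168.42/32 clear@32
  + 68.232.0.0/16 (H0) depth=16
  - 109.214.224.0/19 clear@19
  + 0.0.0.0/0 (H1) depth=0
  - 68.232.0.0/16 clear@16
  - 0.0.0.0/0 clear@0
  + 203.232.14.168/30 (H6) depth=30
  lookup 203.232.14.168: bits 110010111110100000001110101010 walk d0:-→d1:-→d2:-→d3:-→d4:-→d5:-→d6:-→d7:-→d8:-→d9:-→d10:-→d11:-→d12:-→d13:-→d14:-→d15:-→d16:-→d17:-→d18:-→d19:-→d20:-→d21:-→d22:-→d23:-→d24:-→d25:-→d26:-→d27:-→d28:-→d29:-→d30:H6 -> H6
  + 109.128.0.0/9 (H0) depth=9
  lookup 109.124.27.138: bits 01101101 walk d0:-→d1:-→d2:-→d3:-→d4:-→d5:-→d6:-→d7:-→d8:H0 -> H0
  lookup 28.201.62.82: bits 0 walk d0:-→d1:- -> no-route
  + 169.65.0.0/16 (H4) depth=16
  + 109.214.248.0/23 (H5) depth=23
  - 109.0.0.0/8 clear@8

== LOOKUPS ==
["H6","H6","H6","H2","H2","H3","H2","H6","H0","no-route"]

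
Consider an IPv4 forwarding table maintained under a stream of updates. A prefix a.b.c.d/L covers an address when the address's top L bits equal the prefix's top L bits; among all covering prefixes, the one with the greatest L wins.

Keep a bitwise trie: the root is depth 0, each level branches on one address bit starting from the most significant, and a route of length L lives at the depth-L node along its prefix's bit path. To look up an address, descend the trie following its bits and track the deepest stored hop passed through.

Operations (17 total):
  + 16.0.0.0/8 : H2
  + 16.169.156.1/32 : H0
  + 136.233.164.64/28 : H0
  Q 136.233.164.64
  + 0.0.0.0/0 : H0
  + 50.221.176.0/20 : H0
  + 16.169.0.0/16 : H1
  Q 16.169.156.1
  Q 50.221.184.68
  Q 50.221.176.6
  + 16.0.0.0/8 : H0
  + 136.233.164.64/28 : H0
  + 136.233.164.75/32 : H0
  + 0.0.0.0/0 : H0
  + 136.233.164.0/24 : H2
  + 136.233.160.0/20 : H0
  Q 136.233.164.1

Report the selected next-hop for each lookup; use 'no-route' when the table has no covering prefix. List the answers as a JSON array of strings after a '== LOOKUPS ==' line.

Trace:
  add 16.0.0.0/8 -> H2 at depth 8
  add 16.169.156.1/32 -> H0 at depth 32
  add 136.233.164.64/28 -> H0 at depth 28
  Q 136.233.164.64: descend 1000100011101001101001000100 ; hops seen [H0] ; pick H0
  add 0.0.0.0/0 -> H0 at depth 0
  add 50.221.176.0/20 -> H0 at depth 20
  add 16.169.0.0/16 -> H1 at depth 16
  Q 16.169.156.1: descend 00010000101010011001110000000001 ; hops seen [H0,H2,H1,H0] ; pick H0
  Q 50.221.184.68: descend 00110010110111011011 ; hops seen [H0,H0] ; pick H0
  Q 50.221.176.6: descend 00110010110111011011 ; hops seen [H0,H0] ; pick H0
  add 16.0.0.0/8 -> H0 at depth 8
  add 136.233.164.64/28 -> H0 at depth 28
  add 136.233.164.75/32 -> H0 at depth 32
  add 0.0.0.0/0 -> H0 at depth 0
  add 136.233.164.0/24 -> H2 at depth 24
  add 136.233.160.0/20 -> H0 at depth 20
  Q 136.233.164.1: descend 1000100011101001101001000 ; hops seen [H0,H0,H2] ; pick H2

== LOOKUPS ==
["H0","H0","H0","H0","H2"]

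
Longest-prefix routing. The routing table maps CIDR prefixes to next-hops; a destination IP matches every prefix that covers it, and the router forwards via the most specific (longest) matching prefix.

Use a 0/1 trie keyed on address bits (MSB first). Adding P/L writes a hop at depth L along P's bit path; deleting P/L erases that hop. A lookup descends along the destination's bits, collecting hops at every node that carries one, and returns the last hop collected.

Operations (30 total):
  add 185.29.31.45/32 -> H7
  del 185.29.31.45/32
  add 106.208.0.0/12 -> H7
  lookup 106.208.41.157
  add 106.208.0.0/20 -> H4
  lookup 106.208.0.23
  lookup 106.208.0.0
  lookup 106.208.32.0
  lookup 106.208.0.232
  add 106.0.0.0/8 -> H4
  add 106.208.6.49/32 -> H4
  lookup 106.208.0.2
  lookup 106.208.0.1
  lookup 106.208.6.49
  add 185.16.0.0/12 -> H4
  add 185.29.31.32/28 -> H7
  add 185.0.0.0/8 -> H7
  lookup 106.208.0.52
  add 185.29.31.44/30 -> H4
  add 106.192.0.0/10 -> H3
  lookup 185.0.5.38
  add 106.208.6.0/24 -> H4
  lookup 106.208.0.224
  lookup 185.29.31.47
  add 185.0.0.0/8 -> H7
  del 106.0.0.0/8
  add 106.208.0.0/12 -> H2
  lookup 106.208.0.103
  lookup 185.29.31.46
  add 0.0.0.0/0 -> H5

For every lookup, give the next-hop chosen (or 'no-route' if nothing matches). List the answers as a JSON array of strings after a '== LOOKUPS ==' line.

Apply in order:
  + 185.29.31.45/32 (H7) depth=32
  - 185.29.31.45/32 clear@32
  + 106.208.0.0/12 (H7) depth=12
  Q 106.208.41.157: descend 011010101101 ; hops seen [H7] ; pick H7
  + 106.208.0.0/20 (H4) depth=20
  Q 106.208.0.23: descend 01101010110100000000 ; hops seen [H7,H4] ; pick H4
  Q 106.208.0.0: descend 01101010110100000000 ; hops seen [H7,H4] ; pick H4
  Q 106.208.32.0: descend 011010101101000000 ; hops seen [H7] ; pick H7
  Q 106.208.0.232: descend 01101010110100000000 ; hops seen [H7,H4] ; pick H4
  + 106.0.0.0/8 (H4) depth=8
  + 106.208.6.49/32 (H4) depth=32
  Q 106.208.0.2: descend 011010101101000000000 ; hops seen [H4,H7,H4] ; pick H4
  Q 106.208.0.1: descend 011010101101000000000 ; hops seen [H4,H7,H4] ; pick H4
  Q 106.208.6.49: descend 01101010110100000000011000110001 ; hops seen [H4,H7,H4,H4] ; pick H4
  + 185.16.0.0/12 (H4) depth=12
  + 185.29.31.32/28 (H7) depth=28
  + 185.0.0.0/8 (H7) depth=8
  Q 106.208.0.52: descend 011010101101000000000 ; hops seen [H4,H7,H4] ; pick H4
  + 185.29.31.44/30 (H4) depth=30
  + 106.192.0.0/10 (H3) depth=10
  Q 185.0.5.38: descend 10111001000 ; hops seen [H7] ; pick H7
  + 106.208.6.0/24 (H4) depth=24
  Q 106.208.0.224: descend 011010101101000000000 ; hops seen [H4,H3,H7,H4] ; pick H4
  Q 185.29.31.47: descend 101110010001110100011111001011 ; hops seen [H7,H4,H7,H4] ; pick H4
  + 185.0.0.0/8 (H7) depth=8
  - 106.0.0.0/8 clear@8
  + 106.208.0.0/12 (H2) depth=12
  Q 106.208.0.103: descend 011010101101000000000 ; hops seen [H3,H2,H4] ; pick H4
  Q 185.29.31.46: descend 101110010001110100011111001011 ; hops seen [H7,H4,H7,H4] ; pick H4
  + 0.0.0.0/0 (H5) depth=0

== LOOKUPS ==
["H7","H4","H4","H7","H4","H4","H4","H4","H4","H7","H4","H4","H4","H4"]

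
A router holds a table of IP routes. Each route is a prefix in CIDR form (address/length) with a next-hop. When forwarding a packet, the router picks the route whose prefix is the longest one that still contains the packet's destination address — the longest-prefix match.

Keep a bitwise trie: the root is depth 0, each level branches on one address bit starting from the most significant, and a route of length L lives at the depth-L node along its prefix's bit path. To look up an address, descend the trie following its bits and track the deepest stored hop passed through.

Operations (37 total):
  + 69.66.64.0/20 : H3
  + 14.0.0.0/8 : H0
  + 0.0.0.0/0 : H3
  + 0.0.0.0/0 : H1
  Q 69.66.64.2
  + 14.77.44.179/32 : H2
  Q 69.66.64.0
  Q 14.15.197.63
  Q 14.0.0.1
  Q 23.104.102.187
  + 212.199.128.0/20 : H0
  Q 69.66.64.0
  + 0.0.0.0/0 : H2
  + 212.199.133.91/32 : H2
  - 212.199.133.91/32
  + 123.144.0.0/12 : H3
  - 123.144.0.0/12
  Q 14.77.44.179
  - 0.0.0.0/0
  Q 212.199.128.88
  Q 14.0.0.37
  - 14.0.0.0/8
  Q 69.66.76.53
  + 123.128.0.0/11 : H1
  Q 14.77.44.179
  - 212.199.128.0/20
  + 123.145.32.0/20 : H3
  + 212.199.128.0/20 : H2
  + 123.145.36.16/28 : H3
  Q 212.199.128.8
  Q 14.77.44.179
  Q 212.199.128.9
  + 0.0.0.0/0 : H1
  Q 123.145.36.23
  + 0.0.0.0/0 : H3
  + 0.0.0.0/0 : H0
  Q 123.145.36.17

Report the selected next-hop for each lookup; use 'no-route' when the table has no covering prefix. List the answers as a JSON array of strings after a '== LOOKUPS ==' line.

Apply in order:
  + 69.66.64.0/20 (H3) depth=20
  + 14.0.0.0/8 (H0) depth=8
  + 0.0.0.0/0 (H3) depth=0
  + 0.0.0.0/0 (H1) depth=0
  ? 69.66.64.2  path d0:H1→d1:-→d2:-→d3:-→d4:-→d5:-→d6:-→d7:-→d8:-→d9:-→d10:-→d11:-→d12:-→d13:-→d14:-→d15:-→d16:-→d17:-→d18:-→d19:-→d20:H3  best=H3
  + 14.77.44.179/32 (H2) depth=32
  ? 69.66.64.0  path d0:H1→d1:-→d2:-→d3:-→d4:-→d5:-→d6:-→d7:-→d8:-→d9:-→d10:-→d11:-→d12:-→d13:-→d14:-→d15:-→d16:-→d17:-→d18:-→d19:-→d20:H3  best=H3
  ? 14.15.197.63  path d0:H1→d1:-→d2:-→d3:-→d4:-→d5:-→d6:-→d7:-→d8:H0→d9:-  best=H0
  ? 14.0.0.1  path d0:H1→d1:-→d2:-→d3:-→d4:-→d5:-→d6:-→d7:-→d8:H0→d9:-  best=H0
  ? 23.104.102.187  path d0:H1→d1:-→d2:-→d3:-  best=H1
  + 212.199.128.0/20 (H0) depth=20
  ? 69.66.64.0  path d0:H1→d1:-→d2:-→d3:-→d4:-→d5:-→d6:-→d7:-→d8:-→d9:-→d10:-→d11:-→d12:-→d13:-→d14:-→d15:-→d16:-→d17:-→d18:-→d19:-→d20:H3  best=H3
  + 0.0.0.0/0 (H2) depth=0
  + 212.199.133.91/32 (H2) depth=32
  - 212.199.133.91/32 clear@32
  + 123.144.0.0/12 (H3) depth=12
  - 123.144.0.0/12 clear@12
  ? 14.77.44.179  path d0:H2→d1:-→d2:-→d3:-→d4:-→d5:-→d6:-→d7:-→d8:H0→d9:-→d10:-→d11:-→d12:-→d13:-→d14:-→d15:-→d16:-→d17:-→d18:-→d19:-→d20:-→d21:-→d22:-→d23:-→d24:-→d25:-→d26:-→d27:-→d28:-→d29:-→d30:-→d31:-→d32:H2  best=H2
  - 0.0.0.0/0 clear@0
  ? 212.199.128.88  path d0:-→d1:-→d2:-→d3:-→d4:-→d5:-→d6:-→d7:-→d8:-→d9:-→d10:-→d11:-→d12:-→d13:-→d14:-→d15:-→d16:-→d17:-→d18:-→d19:-→d20:H0→d21:-  best=H0
  ? 14.0.0.37  path d0:-→d1:-→d2:-→d3:-→d4:-→d5:-→d6:-→d7:-→d8:H0→d9:-  best=H0
  - 14.0.0.0/8 clear@8
  ? 69.66.76.53  path d0:-→d1:-→d2:-→d3:-→d4:-→d5:-→d6:-→d7:-→d8:-→d9:-→d10:-→d11:-→d12:-→d13:-→d14:-→d15:-→d16:-→d17:-→d18:-→d19:-→d20:H3  best=H3
  + 123.128.0.0/11 (H1) depth=11
  ? 14.77.44.179  path d0:-→d1:-→d2:-→d3:-→d4:-→d5:-→d6:-→d7:-→d8:-→d9:-→d10:-→d11:-→d12:-→d13:-→d14:-→d15:-→d16:-→d17:-→d18:-→d19:-→d20:-→d21:-→d22:-→d23:-→d24:-→d25:-→d26:-→d27:-→d28:-→d29:-→d30:-→d31:-→d32:H2  best=H2
  - 212.199.128.0/20 clear@20
  + 123.145.32.0/20 (H3) depth=20
  + 212.199.128.0/20 (H2) depth=20
  + 123.145.36.16/28 (H3) depth=28
  ? 212.199.128.8  path d0:-→d1:-→d2:-→d3:-→d4:-→d5:-→d6:-→d7:-→d8:-→d9:-→d10:-→d11:-→d12:-→d13:-→d14:-→d15:-→d16:-→d17:-→d18:-→d19:-→d20:H2→d21:-  best=H2
  ? 14.77.44.179  path d0:-→d1:-→d2:-→d3:-→d4:-→d5:-→d6:-→d7:-→d8:-→d9:-→d10:-→d11:-→d12:-→d13:-→d14:-→d15:-→d16:-→d17:-→d18:-→d19:-→d20:-→d21:-→d22:-→d23:-→d24:-→d25:-→d26:-→d27:-→d28:-→d29:-→d30:-→d31:-→d32:H2  best=H2
  ? 212.199.128.9  path d0:-→d1:-→d2:-→d3:-→d4:-→d5:-→d6:-→d7:-→d8:-→d9:-→d10:-→d11:-→d12:-→d13:-→d14:-→d15:-→d16:-→d17:-→d18:-→d19:-→d20:H2→d21:-  best=H2
  + 0.0.0.0/0 (H1) depth=0
  ? 123.145.36.23  path d0:H1→d1:-→d2:-→d3:-→d4:-→d5:-→d6:-→d7:-→d8:-→d9:-→d10:-→d11:H1→d12:-→d13:-→d14:-→d15:-→d16:-→d17:-→d18:-→d19:-→d20:H3→d21:-→d22:-→d23:-→d24:-→d25:-→d26:-→d27:-→d28:H3  best=H3
  + 0.0.0.0/0 (H3) depth=0
  + 0.0.0.0/0 (H0) depth=0
  ? 123.145.36.17  path d0:H0→d1:-→d2:-→d3:-→d4:-→d5:-→d6:-→d7:-→d8:-→d9:-→d10:-→d11:H1→d12:-→d13:-→d14:-→d15:-→d16:-→d17:-→d18:-→d19:-→d20:H3→d21:-→d22:-→d23:-→d24:-→d25:-→d26:-→d27:-→d28:H3  best=H3

== LOOKUPS ==
["H3","H3","H0","H0","H1","H3","H2","H0","H0","H3","H2","H2","H2","H2","H3","H3"]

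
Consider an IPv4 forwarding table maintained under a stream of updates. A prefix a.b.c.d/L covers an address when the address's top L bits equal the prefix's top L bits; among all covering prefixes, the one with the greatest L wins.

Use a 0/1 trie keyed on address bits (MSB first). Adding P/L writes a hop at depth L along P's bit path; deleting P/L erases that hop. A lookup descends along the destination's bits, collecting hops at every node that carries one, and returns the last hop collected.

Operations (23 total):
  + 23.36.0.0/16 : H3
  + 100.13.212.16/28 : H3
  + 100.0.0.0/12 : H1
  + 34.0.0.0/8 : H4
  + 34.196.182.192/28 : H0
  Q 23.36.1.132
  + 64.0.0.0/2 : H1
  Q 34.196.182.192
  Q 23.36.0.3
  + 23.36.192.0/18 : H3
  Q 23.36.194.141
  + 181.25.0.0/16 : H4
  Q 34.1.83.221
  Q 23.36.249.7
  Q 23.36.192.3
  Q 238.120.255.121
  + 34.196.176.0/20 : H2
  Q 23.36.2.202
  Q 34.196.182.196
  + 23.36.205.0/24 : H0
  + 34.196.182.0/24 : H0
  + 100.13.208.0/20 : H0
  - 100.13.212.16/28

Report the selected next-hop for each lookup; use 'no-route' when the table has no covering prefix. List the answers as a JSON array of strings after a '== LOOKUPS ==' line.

Trace:
  add 23.36.0.0/16 -> H3 at depth 16
  add 100.13.212.16/28 -> H3 at depth 28
  add 100.0.0.0/12 -> H1 at depth 12
  add 34.0.0.0/8 -> H4 at depth 8
  add 34.196.182.192/28 -> H0 at depth 28
  ? 23.36.1.132  path d0:-→d1:-→d2:-→d3:-→d4:-→d5:-→d6:-→d7:-→d8:-→d9:-→d10:-→d11:-→d12:-→d13:-→d14:-→d15:-→d16:H3  best=H3
  add 64.0.0.0/2 -> H1 at depth 2
  ? 34.196.182.192  path d0:-→d1:-→d2:-→d3:-→d4:-→d5:-→d6:-→d7:-→d8:H4→d9:-→d10:-→d11:-→d12:-→d13:-→d14:-→d15:-→d16:-→d17:-→d18:-→d19:-→d20:-→d21:-→d22:-→d23:-→d24:-→d25:-→d26:-→d27:-→d28:H0  best=H0
  ? 23.36.0.3  path d0:-→d1:-→d2:-→d3:-→d4:-→d5:-→d6:-→d7:-→d8:-→d9:-→d10:-→d11:-→d12:-→d13:-→d14:-→d15:-→d16:H3  best=H3
  add 23.36.192.0/18 -> H3 at depth 18
  ? 23.36.194.141  path d0:-→d1:-→d2:-→d3:-→d4:-→d5:-→d6:-→d7:-→d8:-→d9:-→d10:-→d11:-→d12:-→d13:-→d14:-→d15:-→d16:H3→d17:-→d18:H3  best=H3
  add 181.25.0.0/16 -> H4 at depth 16
  ? 34.1.83.221  path d0:-→d1:-→d2:-→d3:-→d4:-→d5:-→d6:-→d7:-→d8:H4  best=H4
  ? 23.36.249.7  path d0:-→d1:-→d2:-→d3:-→d4:-→d5:-→d6:-→d7:-→d8:-→d9:-→d10:-→d11:-→d12:-→d13:-→d14:-→d15:-→d16:H3→d17:-→d18:H3  best=H3
  ? 23.36.192.3  path d0:-→d1:-→d2:-→d3:-→d4:-→d5:-→d6:-→d7:-→d8:-→d9:-→d10:-→d11:-→d12:-→d13:-→d14:-→d15:-→d16:H3→d17:-→d18:H3  best=H3
  ? 238.120.255.121  path d0:-→d1:-  best=no-route
  add 34.196.176.0/20 -> H2 at depth 20
  ? 23.36.2.202  path d0:-→d1:-→d2:-→d3:-→d4:-→d5:-→d6:-→d7:-→d8:-→d9:-→d10:-→d11:-→d12:-→d13:-→d14:-→d15:-→d16:H3  best=H3
  ? 34.196.182.196  path d0:-→d1:-→d2:-→d3:-→d4:-→d5:-→d6:-→d7:-→d8:H4→d9:-→d10:-→d11:-→d12:-→d13:-→d14:-→d15:-→d16:-→d17:-→d18:-→d19:-→d20:H2→d21:-→d22:-→d23:-→d24:-→d25:-→d26:-→d27:-→d28:H0  best=H0
  add 23.36.205.0/24 -> H0 at depth 24
  add 34.196.182.0/24 -> H0 at depth 24
  add 100.13.208.0/20 -> H0 at depth 20
  - 100.13.212.16/28 clear@28

== LOOKUPS ==
["H3","H0","H3","H3","H4","H3","H3","no-route","H3","H0"]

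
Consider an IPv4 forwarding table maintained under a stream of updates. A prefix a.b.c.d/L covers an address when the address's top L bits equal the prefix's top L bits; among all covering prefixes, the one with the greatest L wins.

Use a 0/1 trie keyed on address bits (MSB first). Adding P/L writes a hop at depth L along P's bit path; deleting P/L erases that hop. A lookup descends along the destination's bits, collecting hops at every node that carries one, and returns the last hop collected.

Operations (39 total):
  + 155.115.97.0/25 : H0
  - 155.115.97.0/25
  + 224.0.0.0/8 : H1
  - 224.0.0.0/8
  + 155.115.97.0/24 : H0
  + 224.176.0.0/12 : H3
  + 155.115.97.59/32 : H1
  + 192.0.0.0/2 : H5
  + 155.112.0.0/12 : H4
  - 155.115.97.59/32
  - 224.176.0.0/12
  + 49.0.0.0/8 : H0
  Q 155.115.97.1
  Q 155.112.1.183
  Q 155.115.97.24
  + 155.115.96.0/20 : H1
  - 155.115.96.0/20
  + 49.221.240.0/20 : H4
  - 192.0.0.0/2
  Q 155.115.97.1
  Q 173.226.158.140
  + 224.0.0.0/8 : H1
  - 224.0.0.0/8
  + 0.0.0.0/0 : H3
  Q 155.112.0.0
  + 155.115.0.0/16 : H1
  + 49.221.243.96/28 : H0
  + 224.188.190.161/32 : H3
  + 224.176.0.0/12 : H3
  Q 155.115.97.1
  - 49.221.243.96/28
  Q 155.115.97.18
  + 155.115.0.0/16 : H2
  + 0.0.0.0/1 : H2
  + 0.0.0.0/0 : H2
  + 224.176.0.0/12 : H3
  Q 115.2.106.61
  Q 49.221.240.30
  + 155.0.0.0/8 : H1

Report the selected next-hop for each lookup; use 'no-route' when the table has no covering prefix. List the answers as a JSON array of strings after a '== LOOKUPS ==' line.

Apply in order:
  + 155.115.97.0/25 (H0) depth=25
  - 155.115.97.0/25 clear@25
  + 224.0.0.0/8 (H1) depth=8
  - 224.0.0.0/8 clear@8
  + 155.115.97.0/24 (H0) depth=24
  + 224.176.0.0/12 (H3) depth=12
  + 155.115.97.59/32 (H1) depth=32
  + 192.0.0.0/2 (H5) depth=2
  + 155.112.0.0/12 (H4) depth=12
  - 155.115.97.59/32 clear@32
  - 224.176.0.0/12 clear@12
  + 49.0.0.0/8 (H0) depth=8
  Q 155.115.97.1: descend 10011011011100110110000100 ; hops seen [H4,H0] ; pick H0
  Q 155.112.1.183: descend 10011011011100 ; hops seen [H4] ; pick H4
  Q 155.115.97.24: descend 10011011011100110110000100 ; hops seen [H4,H0] ; pick H0
  + 155.115.96.0/20 (H1) depth=20
  - 155.115.96.0/20 clear@20
  + 49.221.240.0/20 (H4) depth=20
  - 192.0.0.0/2 clear@2
  Q 155.115.97.1: descend 10011011011100110110000100 ; hops seen [H4,H0] ; pick H0
  Q 173.226.158.140: descend 10 ; hops seen [∅] ; pick no-route
  + 224.0.0.0/8 (H1) depth=8
  - 224.0.0.0/8 clear@8
  + 0.0.0.0/0 (H3) depth=0
  Q 155.112.0.0: descend 10011011011100 ; hops seen [H3,H4] ; pick H4
  + 155.115.0.0/16 (H1) depth=16
  + 49.221.243.96/28 (H0) depth=28
  + 224.188.190.161/32 (H3) depth=32
  + 224.176.0.0/12 (H3) depth=12
  Q 155.115.97.1: descend 10011011011100110110000100 ; hops seen [H3,H4,H1,H0] ; pick H0
  - 49.221.243.96/28 clear@28
  Q 155.115.97.18: descend 10011011011100110110000100 ; hops seen [H3,H4,H1,H0] ; pick H0
  + 155.115.0.0/16 (H2) depth=16
  + 0.0.0.0/1 (H2) depth=1
  + 0.0.0.0/0 (H2) depth=0
  + 224.176.0.0/12 (H3) depth=12
  Q 115.2.106.61: descend 0 ; hops seen [H2,H2] ; pick H2
  Q 49.221.240.30: descend 0011000111011101111100 ; hops seen [H2,H2,H0,H4] ; pick H4
  + 155.0.0.0/8 (H1) depth=8

== LOOKUPS ==
["H0","H4","H0","H0","no-route","H4","H0","H0","H2","H4"]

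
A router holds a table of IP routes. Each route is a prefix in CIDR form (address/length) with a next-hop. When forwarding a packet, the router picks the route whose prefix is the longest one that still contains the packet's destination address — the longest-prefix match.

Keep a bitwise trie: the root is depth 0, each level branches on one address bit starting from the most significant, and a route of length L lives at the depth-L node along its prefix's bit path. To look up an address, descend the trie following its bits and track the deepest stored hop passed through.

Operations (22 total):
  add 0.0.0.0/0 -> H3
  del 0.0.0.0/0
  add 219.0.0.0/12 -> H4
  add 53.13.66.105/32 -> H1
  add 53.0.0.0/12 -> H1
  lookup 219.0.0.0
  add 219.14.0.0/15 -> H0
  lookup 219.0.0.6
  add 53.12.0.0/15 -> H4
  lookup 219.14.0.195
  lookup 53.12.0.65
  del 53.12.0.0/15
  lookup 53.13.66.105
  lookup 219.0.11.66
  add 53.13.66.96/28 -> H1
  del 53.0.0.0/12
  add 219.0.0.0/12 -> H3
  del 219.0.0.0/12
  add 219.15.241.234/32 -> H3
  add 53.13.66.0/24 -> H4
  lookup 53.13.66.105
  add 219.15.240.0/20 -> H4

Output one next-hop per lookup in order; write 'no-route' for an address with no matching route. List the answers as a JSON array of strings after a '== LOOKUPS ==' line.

Trace:
  + 0.0.0.0/0 (H3) depth=0
  - 0.0.0.0/0 clear@0
  + 219.0.0.0/12 (H4) depth=12
  + 53.13.66.105/32 (H1) depth=32
  + 53.0.0.0/12 (H1) depth=12
  ? 219.0.0.0  path d0:-→d1:-→d2:-→d3:-→d4:-→d5:-→d6:-→d7:-→d8:-→d9:-→d10:-→d11:-→d12:H4  best=H4
  + 219.14.0.0/15 (H0) depth=15
  ? 219.0.0.6  path d0:-→d1:-→d2:-→d3:-→d4:-→d5:-→d6:-→d7:-→d8:-→d9:-→d10:-→d11:-→d12:H4  best=H4
  + 53.12.0.0/15 (H4) depth=15
  ? 219.14.0.195  path d0:-→d1:-→d2:-→d3:-→d4:-→d5:-→d6:-→d7:-→d8:-→d9:-→d10:-→d11:-→d12:H4→d13:-→d14:-→d15:H0  best=H0
  ? 53.12.0.65  path d0:-→d1:-→d2:-→d3:-→d4:-→d5:-→d6:-→d7:-→d8:-→d9:-→d10:-→d11:-→d12:H1→d13:-→d14:-→d15:H4  best=H4
  - 53.12.0.0/15 clear@15
  ? 53.13.66.105  path d0:-→d1:-→d2:-→d3:-→d4:-→d5:-→d6:-→d7:-→d8:-→d9:-→d10:-→d11:-→d12:H1→d13:-→d14:-→d15:-→d16:-→d17:-→d18:-→d19:-→d20:-→d21:-→d22:-→d23:-→d24:-→d25:-→d26:-→d27:-→d28:-→d29:-→d30:-→d31:-→d32:H1  best=H1
  ? 219.0.11.66  path d0:-→d1:-→d2:-→d3:-→d4:-→d5:-→d6:-→d7:-→d8:-→d9:-→d10:-→d11:-→d12:H4  best=H4
  + 53.13.66.96/28 (H1) depth=28
  - 53.0.0.0/12 clear@12
  + 219.0.0.0/12 (H3) depth=12
  - 219.0.0.0/12 clear@12
  + 219.15.241.234/32 (H3) depth=32
  + 53.13.66.0/24 (H4) depth=24
  ? 53.13.66.105  path d0:-→d1:-→d2:-→d3:-→d4:-→d5:-→d6:-→d7:-→d8:-→d9:-→d10:-→d11:-→d12:-→d13:-→d14:-→d15:-→d16:-→d17:-→d18:-→d19:-→d20:-→d21:-→d22:-→d23:-→d24:H4→d25:-→d26:-→d27:-→d28:H1→d29:-→d30:-→d31:-→d32:H1  best=H1
  + 219.15.240.0/20 (H4) depth=20

== LOOKUPS ==
["H4","H4","H0","H4","H1","H4","H1"]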